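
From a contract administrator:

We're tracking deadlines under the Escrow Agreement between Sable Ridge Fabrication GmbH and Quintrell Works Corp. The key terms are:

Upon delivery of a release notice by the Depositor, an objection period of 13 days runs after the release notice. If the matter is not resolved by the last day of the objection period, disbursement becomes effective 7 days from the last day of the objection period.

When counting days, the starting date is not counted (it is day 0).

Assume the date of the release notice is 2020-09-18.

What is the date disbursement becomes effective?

The last day of the objection period: 13 calendar days after 2020-09-18 is 2020-10-01.
The date disbursement becomes effective: 2020-10-01 + 7 days = 2020-10-08.

2020-10-08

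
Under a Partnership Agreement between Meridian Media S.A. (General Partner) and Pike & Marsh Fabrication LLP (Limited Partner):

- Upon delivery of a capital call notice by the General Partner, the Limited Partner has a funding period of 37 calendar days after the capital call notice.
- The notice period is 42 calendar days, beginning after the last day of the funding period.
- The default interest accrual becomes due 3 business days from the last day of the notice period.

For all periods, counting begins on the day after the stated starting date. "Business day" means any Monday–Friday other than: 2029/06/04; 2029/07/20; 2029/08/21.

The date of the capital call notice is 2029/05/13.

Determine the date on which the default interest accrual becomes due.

2029/08/03

The last day of the funding period: 37 calendar days after 2029/05/13 is 2029/06/19.
Adding 42 calendar days to 2029/06/19 gives 2029/07/31, which is the last day of the notice period.
The date on which the default interest accrual becomes due: 3 business days after Tuesday, 2029/07/31, skipping weekends — Aug 1, Aug 2, Aug 3 — lands on Friday, 2029/08/03.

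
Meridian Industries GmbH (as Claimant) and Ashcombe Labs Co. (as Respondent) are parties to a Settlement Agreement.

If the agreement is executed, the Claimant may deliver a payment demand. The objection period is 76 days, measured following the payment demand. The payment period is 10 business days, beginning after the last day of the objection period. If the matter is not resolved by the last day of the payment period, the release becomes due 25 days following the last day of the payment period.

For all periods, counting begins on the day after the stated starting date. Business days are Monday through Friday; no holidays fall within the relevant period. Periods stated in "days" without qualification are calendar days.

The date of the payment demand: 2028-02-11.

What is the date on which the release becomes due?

2028-06-05

Adding 76 calendar days to 2028-02-11 gives 2028-04-27, which is the last day of the objection period.
From Thursday, 2028-04-27, 10 business days (Apr 28, May 1, May 2, May 3, May 4, May 5, May 8, May 9, May 10, May 11, skipping weekends) brings us to Thursday, 2028-05-11, which is the last day of the payment period.
The date on which the release becomes due: 25 calendar days after 2028-05-11 is 2028-06-05.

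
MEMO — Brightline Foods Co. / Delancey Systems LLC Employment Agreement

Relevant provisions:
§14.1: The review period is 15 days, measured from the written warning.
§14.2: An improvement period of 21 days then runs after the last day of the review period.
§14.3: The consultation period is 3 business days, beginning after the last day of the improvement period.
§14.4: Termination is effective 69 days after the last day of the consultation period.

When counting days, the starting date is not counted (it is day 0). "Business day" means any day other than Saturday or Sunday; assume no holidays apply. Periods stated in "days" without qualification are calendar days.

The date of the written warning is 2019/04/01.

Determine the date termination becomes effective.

Adding 15 calendar days to 2019/04/01 gives 2019/04/16, which is the last day of the review period.
The last day of the improvement period: 2019/04/16 + 21 days = 2019/05/07.
The last day of the consultation period: 3 business days after Tuesday, 2019/05/07, skipping weekends — May 8, May 9, May 10 — lands on Friday, 2019/05/10.
Adding 69 calendar days to 2019/05/10 gives 2019/07/18, which is the date termination becomes effective.

2019/07/18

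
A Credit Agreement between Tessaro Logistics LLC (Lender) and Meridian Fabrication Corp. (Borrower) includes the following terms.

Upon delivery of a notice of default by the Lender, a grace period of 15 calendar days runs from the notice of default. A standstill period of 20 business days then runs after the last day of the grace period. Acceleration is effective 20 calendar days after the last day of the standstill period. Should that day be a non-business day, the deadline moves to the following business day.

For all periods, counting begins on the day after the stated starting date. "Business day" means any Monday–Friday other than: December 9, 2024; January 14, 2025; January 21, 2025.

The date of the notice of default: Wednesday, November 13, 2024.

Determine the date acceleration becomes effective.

January 16, 2025

The last day of the grace period: 15 calendar days after November 13, 2024 is November 28, 2024.
From Thursday, November 28, 2024, 20 business days (Nov 29, Dec 2, Dec 3, Dec 4, …, Dec 25, Dec 26, Dec 27, skipping weekends and the listed holiday on Dec 9) brings us to Friday, December 27, 2024, which is the last day of the standstill period.
The date acceleration becomes effective: December 27, 2024 + 20 days = January 16, 2025. January 16, 2025 is a Thursday and is not a listed holiday, so no roll-forward applies.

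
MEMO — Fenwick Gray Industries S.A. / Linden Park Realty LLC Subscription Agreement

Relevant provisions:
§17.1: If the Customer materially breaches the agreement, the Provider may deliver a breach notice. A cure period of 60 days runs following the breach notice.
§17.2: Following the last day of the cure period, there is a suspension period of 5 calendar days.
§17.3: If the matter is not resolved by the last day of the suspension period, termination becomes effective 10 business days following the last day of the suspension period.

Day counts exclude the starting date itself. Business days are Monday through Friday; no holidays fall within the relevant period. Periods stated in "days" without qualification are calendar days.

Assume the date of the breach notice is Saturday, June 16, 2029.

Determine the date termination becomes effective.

Adding 60 calendar days to June 16, 2029 gives August 15, 2029, which is the last day of the cure period.
The last day of the suspension period: August 15, 2029 + 5 days = August 20, 2029.
From Monday, August 20, 2029, 10 business days (Aug 21, Aug 22, Aug 23, Aug 24, Aug 27, Aug 28, Aug 29, Aug 30, Aug 31, Sep 3, skipping weekends) brings us to Monday, September 3, 2029, which is the date termination becomes effective.

September 3, 2029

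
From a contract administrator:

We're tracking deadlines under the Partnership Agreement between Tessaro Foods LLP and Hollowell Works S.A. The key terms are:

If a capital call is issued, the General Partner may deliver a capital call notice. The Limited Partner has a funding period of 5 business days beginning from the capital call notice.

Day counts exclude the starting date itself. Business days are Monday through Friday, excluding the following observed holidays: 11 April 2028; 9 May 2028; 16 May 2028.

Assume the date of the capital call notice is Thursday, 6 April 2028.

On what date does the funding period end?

14 April 2028

From Thursday, 6 April 2028, 5 business days (Apr 7, Apr 10, Apr 12, Apr 13, Apr 14, skipping weekends and the listed holiday on Apr 11) brings us to Friday, 14 April 2028, which is the last day of the funding period.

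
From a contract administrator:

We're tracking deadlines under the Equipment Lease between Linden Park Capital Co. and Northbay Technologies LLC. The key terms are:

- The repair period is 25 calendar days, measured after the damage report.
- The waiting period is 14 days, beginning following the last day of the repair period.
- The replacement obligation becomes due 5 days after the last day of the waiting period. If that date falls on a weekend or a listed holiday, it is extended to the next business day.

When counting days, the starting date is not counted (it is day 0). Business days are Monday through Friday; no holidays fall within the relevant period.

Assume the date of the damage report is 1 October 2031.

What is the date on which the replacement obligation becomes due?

The last day of the repair period: 25 calendar days after 1 October 2031 is 26 October 2031.
The last day of the waiting period: 26 October 2031 + 14 days = 9 November 2031.
Adding 5 calendar days to 9 November 2031 gives 14 November 2031, which is the date on which the replacement obligation becomes due. 14 November 2031 is a Friday, so no roll-forward applies.

14 November 2031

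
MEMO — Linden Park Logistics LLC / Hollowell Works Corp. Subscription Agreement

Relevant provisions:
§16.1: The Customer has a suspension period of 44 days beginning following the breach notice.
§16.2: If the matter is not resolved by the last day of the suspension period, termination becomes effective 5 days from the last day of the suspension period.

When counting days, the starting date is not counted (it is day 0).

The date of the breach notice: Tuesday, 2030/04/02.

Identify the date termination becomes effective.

2030/05/21

The last day of the suspension period: 44 calendar days after 2030/04/02 is 2030/05/16.
Adding 5 calendar days to 2030/05/16 gives 2030/05/21, which is the date termination becomes effective.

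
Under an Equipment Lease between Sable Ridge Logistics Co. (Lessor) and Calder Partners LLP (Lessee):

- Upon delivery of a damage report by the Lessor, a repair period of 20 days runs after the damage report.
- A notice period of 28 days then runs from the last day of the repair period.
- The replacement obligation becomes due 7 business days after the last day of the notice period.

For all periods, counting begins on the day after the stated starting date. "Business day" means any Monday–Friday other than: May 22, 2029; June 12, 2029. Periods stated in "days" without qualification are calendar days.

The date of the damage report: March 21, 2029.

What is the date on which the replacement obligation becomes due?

The last day of the repair period: March 21, 2029 + 20 days = April 10, 2029.
The last day of the notice period: April 10, 2029 + 28 days = May 8, 2029.
The date on which the replacement obligation becomes due: 7 business days after Tuesday, May 8, 2029, skipping weekends — May 9, May 10, May 11, May 14, May 15, May 16, May 17 — lands on Thursday, May 17, 2029.

May 17, 2029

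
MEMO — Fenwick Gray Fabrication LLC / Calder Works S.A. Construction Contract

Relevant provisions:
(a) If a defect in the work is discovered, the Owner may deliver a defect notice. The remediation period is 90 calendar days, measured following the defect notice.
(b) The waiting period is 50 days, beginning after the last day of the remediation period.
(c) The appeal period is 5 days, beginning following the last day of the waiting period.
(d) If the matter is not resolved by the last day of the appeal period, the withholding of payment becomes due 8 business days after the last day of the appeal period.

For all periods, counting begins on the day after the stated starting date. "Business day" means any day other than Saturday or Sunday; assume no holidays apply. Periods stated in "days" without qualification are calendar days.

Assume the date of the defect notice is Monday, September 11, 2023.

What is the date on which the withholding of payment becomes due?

The last day of the remediation period: 90 calendar days after September 11, 2023 is December 10, 2023.
Adding 50 calendar days to December 10, 2023 gives January 29, 2024, which is the last day of the waiting period.
Adding 5 calendar days to January 29, 2024 gives February 3, 2024, which is the last day of the appeal period.
From Saturday, February 3, 2024, 8 business days (Feb 5, Feb 6, Feb 7, Feb 8, Feb 9, Feb 12, Feb 13, Feb 14, skipping weekends) brings us to Wednesday, February 14, 2024, which is the date on which the withholding of payment becomes due.

February 14, 2024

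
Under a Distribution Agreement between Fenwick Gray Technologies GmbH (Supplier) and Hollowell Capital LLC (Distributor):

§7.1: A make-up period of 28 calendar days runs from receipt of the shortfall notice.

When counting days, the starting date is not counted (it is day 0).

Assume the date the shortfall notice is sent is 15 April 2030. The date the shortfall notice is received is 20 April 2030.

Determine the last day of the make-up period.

18 May 2030

The last day of the make-up period: 20 April 2030 + 28 days = 18 May 2030.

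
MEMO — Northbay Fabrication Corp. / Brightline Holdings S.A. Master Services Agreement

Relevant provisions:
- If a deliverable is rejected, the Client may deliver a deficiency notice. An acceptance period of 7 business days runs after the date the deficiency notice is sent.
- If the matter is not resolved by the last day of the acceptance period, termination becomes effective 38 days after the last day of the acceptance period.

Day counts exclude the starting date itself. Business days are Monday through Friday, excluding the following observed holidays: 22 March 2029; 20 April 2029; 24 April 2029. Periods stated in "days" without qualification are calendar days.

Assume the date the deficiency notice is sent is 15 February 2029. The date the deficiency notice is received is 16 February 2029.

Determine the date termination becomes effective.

5 April 2029

From Thursday, 15 February 2029, 7 business days (Feb 16, Feb 19, Feb 20, Feb 21, Feb 22, Feb 23, Feb 26, skipping weekends) brings us to Monday, 26 February 2029, which is the last day of the acceptance period.
The date termination becomes effective: 38 calendar days after 26 February 2029 is 5 April 2029.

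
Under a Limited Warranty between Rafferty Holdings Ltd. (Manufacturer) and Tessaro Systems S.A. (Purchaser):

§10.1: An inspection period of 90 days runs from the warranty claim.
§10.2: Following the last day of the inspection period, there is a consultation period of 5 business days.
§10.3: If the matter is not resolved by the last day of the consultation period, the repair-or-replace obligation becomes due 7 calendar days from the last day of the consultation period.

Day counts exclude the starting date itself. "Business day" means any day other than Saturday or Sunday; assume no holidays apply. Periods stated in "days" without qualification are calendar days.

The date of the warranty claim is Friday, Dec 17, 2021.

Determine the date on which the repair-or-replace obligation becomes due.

The last day of the inspection period: Dec 17, 2021 + 90 days = Mar 17, 2022.
From Thursday, Mar 17, 2022, 5 business days (Mar 18, Mar 21, Mar 22, Mar 23, Mar 24, skipping weekends) brings us to Thursday, Mar 24, 2022, which is the last day of the consultation period.
Adding 7 calendar days to Mar 24, 2022 gives Mar 31, 2022, which is the date on which the repair-or-replace obligation becomes due.

Mar 31, 2022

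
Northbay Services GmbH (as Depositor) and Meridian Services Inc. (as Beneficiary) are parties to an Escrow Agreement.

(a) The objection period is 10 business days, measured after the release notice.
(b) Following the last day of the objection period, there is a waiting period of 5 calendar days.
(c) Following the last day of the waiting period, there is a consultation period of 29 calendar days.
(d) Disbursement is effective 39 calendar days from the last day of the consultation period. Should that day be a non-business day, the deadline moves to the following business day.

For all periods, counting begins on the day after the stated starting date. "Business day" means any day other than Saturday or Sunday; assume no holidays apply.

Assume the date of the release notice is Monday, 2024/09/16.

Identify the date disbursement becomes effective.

2024/12/12

The last day of the objection period: 10 business days after Monday, 2024/09/16, skipping weekends — Sep 17, Sep 18, Sep 19, Sep 20, Sep 23, Sep 24, Sep 25, Sep 26, Sep 27, Sep 30 — lands on Monday, 2024/09/30.
The last day of the waiting period: 2024/09/30 + 5 days = 2024/10/05.
The last day of the consultation period: 2024/10/05 + 29 days = 2024/11/03.
The date disbursement becomes effective: 39 calendar days after 2024/11/03 is 2024/12/12. 2024/12/12 is a Thursday, so no roll-forward applies.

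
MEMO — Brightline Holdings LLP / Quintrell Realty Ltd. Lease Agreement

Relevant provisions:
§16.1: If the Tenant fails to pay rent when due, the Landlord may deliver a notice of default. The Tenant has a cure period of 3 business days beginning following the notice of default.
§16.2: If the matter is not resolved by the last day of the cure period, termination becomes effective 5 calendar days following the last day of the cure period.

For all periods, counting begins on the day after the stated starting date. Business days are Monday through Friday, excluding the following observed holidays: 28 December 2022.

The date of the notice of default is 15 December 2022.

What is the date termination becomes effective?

25 December 2022

The last day of the cure period: counting 3 business days from Thursday, 15 December 2022 (Dec 16, Dec 19, Dec 20, skipping weekends) reaches Tuesday, 20 December 2022.
Adding 5 calendar days to 20 December 2022 gives 25 December 2022, which is the date termination becomes effective.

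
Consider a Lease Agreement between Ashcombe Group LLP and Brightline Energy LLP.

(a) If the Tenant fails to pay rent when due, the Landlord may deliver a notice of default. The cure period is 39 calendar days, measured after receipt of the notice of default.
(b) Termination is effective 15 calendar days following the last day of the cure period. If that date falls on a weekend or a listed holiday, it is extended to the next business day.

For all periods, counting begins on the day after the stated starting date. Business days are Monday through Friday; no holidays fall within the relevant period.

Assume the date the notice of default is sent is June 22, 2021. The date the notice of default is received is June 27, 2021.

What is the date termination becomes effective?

The last day of the cure period: 39 calendar days after June 27, 2021 is August 5, 2021.
The date termination becomes effective: 15 calendar days after August 5, 2021 is August 20, 2021. August 20, 2021 is a Friday, so no roll-forward applies.

August 20, 2021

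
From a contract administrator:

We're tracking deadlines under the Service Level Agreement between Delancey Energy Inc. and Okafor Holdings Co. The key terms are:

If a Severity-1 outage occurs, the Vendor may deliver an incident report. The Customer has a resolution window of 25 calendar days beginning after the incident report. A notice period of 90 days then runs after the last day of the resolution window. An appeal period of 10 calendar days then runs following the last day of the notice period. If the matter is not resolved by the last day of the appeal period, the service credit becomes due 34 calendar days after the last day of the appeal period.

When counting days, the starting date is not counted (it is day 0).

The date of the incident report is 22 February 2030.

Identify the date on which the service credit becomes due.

Adding 25 calendar days to 22 February 2030 gives 19 March 2030, which is the last day of the resolution window.
The last day of the notice period: 90 calendar days after 19 March 2030 is 17 June 2030.
Adding 10 calendar days to 17 June 2030 gives 27 June 2030, which is the last day of the appeal period.
The date on which the service credit becomes due: 34 calendar days after 27 June 2030 is 31 July 2030.

31 July 2030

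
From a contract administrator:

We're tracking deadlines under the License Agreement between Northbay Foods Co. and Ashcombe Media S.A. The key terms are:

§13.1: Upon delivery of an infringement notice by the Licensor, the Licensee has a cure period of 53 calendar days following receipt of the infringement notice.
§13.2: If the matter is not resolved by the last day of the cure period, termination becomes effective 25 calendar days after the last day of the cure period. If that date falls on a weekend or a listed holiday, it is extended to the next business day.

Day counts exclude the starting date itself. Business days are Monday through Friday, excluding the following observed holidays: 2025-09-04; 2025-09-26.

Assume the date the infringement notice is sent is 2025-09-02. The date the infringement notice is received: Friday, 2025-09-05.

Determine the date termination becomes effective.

2025-11-24

Adding 53 calendar days to 2025-09-05 gives 2025-10-28, which is the last day of the cure period.
Adding 25 calendar days to 2025-10-28 gives 2025-11-22, which is the date termination becomes effective. That falls on a Saturday, so it rolls to the next business day, Monday, 2025-11-24.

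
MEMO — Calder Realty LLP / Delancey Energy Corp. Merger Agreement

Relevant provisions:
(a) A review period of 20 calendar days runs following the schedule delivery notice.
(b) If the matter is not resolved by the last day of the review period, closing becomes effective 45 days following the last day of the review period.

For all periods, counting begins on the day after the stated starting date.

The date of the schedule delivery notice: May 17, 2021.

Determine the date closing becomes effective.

Jul 21, 2021

Adding 20 calendar days to May 17, 2021 gives Jun 6, 2021, which is the last day of the review period.
The date closing becomes effective: 45 calendar days after Jun 6, 2021 is Jul 21, 2021.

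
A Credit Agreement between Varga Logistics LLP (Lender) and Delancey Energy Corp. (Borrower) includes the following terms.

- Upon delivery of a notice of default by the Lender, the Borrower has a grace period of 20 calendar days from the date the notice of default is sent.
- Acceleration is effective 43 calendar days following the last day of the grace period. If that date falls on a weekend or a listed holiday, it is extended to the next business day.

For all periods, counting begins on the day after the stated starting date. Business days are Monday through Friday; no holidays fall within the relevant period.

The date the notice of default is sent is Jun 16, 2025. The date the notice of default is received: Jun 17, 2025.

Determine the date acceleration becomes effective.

Aug 18, 2025

Adding 20 calendar days to Jun 16, 2025 gives Jul 6, 2025, which is the last day of the grace period.
Adding 43 calendar days to Jul 6, 2025 gives Aug 18, 2025, which is the date acceleration becomes effective. Aug 18, 2025 is a Monday, so no roll-forward applies.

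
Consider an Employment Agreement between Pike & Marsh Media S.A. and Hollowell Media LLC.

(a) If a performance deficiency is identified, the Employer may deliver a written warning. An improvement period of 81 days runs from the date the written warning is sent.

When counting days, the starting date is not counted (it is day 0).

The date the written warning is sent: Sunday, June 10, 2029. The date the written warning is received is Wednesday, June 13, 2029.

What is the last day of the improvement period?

August 30, 2029

The last day of the improvement period: June 10, 2029 + 81 days = August 30, 2029.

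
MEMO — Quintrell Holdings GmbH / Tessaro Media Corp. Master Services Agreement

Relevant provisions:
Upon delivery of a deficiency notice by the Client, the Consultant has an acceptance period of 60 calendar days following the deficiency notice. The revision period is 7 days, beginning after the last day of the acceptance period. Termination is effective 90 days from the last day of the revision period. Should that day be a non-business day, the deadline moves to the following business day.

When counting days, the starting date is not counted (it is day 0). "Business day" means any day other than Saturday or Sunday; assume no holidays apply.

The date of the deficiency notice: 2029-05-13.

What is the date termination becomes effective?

The last day of the acceptance period: 60 calendar days after 2029-05-13 is 2029-07-12.
The last day of the revision period: 2029-07-12 + 7 days = 2029-07-19.
Adding 90 calendar days to 2029-07-19 gives 2029-10-17, which is the date termination becomes effective. 2029-10-17 is a Wednesday, so no roll-forward applies.

2029-10-17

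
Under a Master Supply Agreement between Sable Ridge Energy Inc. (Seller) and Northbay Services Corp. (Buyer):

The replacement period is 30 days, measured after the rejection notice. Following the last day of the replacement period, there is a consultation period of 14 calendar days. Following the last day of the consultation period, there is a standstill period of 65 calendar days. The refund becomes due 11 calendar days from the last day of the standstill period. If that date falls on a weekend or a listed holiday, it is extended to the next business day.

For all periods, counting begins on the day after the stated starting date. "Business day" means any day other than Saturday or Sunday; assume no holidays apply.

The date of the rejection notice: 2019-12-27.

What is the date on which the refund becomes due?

The last day of the replacement period: 2019-12-27 + 30 days = 2020-01-26.
The last day of the consultation period: 2020-01-26 + 14 days = 2020-02-09.
The last day of the standstill period: 65 calendar days after 2020-02-09 is 2020-04-14.
The date on which the refund becomes due: 11 calendar days after 2020-04-14 is 2020-04-25. That falls on a Saturday, so it rolls to the next business day, Monday, 2020-04-27.

2020-04-27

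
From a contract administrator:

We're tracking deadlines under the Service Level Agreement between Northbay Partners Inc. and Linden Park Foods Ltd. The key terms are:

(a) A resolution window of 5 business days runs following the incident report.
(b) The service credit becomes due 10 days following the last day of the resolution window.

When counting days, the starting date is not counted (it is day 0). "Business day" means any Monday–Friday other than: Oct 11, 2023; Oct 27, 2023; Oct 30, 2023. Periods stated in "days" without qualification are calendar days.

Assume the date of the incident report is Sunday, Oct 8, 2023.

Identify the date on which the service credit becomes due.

Oct 26, 2023

The last day of the resolution window: counting 5 business days from Sunday, Oct 8, 2023 (Oct 9, Oct 10, Oct 12, Oct 13, Oct 16, skipping weekends and the listed holiday on Oct 11) reaches Monday, Oct 16, 2023.
The date on which the service credit becomes due: Oct 16, 2023 + 10 days = Oct 26, 2023.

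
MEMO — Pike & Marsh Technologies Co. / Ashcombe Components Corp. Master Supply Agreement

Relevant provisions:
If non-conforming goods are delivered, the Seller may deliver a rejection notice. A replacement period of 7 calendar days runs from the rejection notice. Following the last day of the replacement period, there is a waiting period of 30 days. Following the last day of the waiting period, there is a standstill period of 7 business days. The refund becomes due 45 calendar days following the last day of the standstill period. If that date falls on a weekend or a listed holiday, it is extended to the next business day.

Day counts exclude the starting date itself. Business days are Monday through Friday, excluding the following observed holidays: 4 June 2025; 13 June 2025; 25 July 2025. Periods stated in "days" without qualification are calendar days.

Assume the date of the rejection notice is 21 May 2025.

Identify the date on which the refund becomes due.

22 August 2025

The last day of the replacement period: 21 May 2025 + 7 days = 28 May 2025.
Adding 30 calendar days to 28 May 2025 gives 27 June 2025, which is the last day of the waiting period.
The last day of the standstill period: counting 7 business days from Friday, 27 June 2025 (Jun 30, Jul 1, Jul 2, Jul 3, Jul 4, Jul 7, Jul 8, skipping weekends) reaches Tuesday, 8 July 2025.
The date on which the refund becomes due: 45 calendar days after 8 July 2025 is 22 August 2025. 22 August 2025 is a Friday and is not a listed holiday, so no roll-forward applies.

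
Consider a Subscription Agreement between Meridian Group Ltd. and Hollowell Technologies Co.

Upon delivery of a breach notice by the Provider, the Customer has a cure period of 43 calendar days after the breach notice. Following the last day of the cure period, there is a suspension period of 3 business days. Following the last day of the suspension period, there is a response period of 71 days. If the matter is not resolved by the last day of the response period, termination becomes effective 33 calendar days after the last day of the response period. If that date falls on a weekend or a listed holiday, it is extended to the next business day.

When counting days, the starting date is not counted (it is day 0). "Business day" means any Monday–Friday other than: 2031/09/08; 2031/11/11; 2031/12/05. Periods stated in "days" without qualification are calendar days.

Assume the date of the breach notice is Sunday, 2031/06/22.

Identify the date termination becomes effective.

2031/11/19

The last day of the cure period: 2031/06/22 + 43 days = 2031/08/04.
The last day of the suspension period: 3 business days after Monday, 2031/08/04, skipping weekends — Aug 5, Aug 6, Aug 7 — lands on Thursday, 2031/08/07.
The last day of the response period: 71 calendar days after 2031/08/07 is 2031/10/17.
The date termination becomes effective: 33 calendar days after 2031/10/17 is 2031/11/19. 2031/11/19 is a Wednesday and is not a listed holiday, so no roll-forward applies.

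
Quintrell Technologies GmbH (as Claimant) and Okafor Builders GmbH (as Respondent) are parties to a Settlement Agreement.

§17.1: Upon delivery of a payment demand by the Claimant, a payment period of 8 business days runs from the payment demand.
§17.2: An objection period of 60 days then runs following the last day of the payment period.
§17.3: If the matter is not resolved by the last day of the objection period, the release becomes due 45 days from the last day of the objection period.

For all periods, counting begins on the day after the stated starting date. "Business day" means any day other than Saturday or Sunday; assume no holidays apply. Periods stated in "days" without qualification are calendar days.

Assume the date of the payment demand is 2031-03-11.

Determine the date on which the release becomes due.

The last day of the payment period: 8 business days after Tuesday, 2031-03-11, skipping weekends — Mar 12, Mar 13, Mar 14, Mar 17, Mar 18, Mar 19, Mar 20, Mar 21 — lands on Friday, 2031-03-21.
The last day of the objection period: 2031-03-21 + 60 days = 2031-05-20.
The date on which the release becomes due: 2031-05-20 + 45 days = 2031-07-04.

2031-07-04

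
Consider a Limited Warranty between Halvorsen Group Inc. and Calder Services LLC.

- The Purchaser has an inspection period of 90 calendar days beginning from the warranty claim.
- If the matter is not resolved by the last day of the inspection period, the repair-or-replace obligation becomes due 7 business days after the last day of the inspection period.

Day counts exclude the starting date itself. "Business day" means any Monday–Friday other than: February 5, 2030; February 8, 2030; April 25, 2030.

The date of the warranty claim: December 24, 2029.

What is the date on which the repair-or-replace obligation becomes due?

April 2, 2030

Adding 90 calendar days to December 24, 2029 gives March 24, 2030, which is the last day of the inspection period.
From Sunday, March 24, 2030, 7 business days (Mar 25, Mar 26, Mar 27, Mar 28, Mar 29, Apr 1, Apr 2, skipping weekends) brings us to Tuesday, April 2, 2030, which is the date on which the repair-or-replace obligation becomes due.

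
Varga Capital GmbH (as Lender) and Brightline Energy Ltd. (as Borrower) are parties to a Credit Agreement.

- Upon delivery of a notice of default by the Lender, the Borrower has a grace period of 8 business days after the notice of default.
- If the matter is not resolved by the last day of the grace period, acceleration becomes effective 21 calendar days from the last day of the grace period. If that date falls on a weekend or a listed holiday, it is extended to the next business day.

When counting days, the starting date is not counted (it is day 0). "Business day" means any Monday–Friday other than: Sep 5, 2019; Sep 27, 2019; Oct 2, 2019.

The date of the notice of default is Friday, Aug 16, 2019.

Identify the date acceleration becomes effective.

Sep 18, 2019

The last day of the grace period: 8 business days after Friday, Aug 16, 2019, skipping weekends — Aug 19, Aug 20, Aug 21, Aug 22, Aug 23, Aug 26, Aug 27, Aug 28 — lands on Wednesday, Aug 28, 2019.
The date acceleration becomes effective: Aug 28, 2019 + 21 days = Sep 18, 2019. Sep 18, 2019 is a Wednesday and is not a listed holiday, so no roll-forward applies.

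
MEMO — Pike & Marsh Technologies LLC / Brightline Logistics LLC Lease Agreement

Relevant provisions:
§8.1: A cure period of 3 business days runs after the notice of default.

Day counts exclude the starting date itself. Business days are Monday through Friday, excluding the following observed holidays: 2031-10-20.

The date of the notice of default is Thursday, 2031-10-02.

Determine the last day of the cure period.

2031-10-07

The last day of the cure period: 3 business days after Thursday, 2031-10-02, skipping weekends — Oct 3, Oct 6, Oct 7 — lands on Tuesday, 2031-10-07.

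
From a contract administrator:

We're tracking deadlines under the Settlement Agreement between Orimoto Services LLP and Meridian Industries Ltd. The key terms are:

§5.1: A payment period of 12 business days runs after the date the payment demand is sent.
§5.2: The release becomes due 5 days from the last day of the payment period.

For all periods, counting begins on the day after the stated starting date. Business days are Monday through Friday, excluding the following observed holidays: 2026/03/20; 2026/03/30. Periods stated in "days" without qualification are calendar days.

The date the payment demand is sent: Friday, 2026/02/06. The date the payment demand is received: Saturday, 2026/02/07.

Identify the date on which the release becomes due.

From Friday, 2026/02/06, 12 business days (Feb 9, Feb 10, Feb 11, Feb 12, …, Feb 20, Feb 23, Feb 24, skipping weekends) brings us to Tuesday, 2026/02/24, which is the last day of the payment period.
Adding 5 calendar days to 2026/02/24 gives 2026/03/01, which is the date on which the release becomes due.

2026/03/01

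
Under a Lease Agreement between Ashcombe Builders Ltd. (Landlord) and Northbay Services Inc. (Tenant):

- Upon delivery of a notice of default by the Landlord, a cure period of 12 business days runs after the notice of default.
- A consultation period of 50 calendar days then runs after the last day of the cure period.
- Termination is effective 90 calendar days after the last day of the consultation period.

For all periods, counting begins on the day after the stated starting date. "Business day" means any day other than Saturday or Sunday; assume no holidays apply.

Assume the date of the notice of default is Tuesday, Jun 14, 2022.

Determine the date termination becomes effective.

The last day of the cure period: counting 12 business days from Tuesday, Jun 14, 2022 (Jun 15, Jun 16, Jun 17, Jun 20, …, Jun 28, Jun 29, Jun 30, skipping weekends) reaches Thursday, Jun 30, 2022.
Adding 50 calendar days to Jun 30, 2022 gives Aug 19, 2022, which is the last day of the consultation period.
The date termination becomes effective: 90 calendar days after Aug 19, 2022 is Nov 17, 2022.

Nov 17, 2022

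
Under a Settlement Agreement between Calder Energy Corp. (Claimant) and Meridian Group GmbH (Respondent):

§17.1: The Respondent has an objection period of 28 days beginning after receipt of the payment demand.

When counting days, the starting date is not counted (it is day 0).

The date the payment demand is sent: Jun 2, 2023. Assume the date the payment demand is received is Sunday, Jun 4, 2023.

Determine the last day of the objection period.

The last day of the objection period: Jun 4, 2023 + 28 days = Jul 2, 2023.

Jul 2, 2023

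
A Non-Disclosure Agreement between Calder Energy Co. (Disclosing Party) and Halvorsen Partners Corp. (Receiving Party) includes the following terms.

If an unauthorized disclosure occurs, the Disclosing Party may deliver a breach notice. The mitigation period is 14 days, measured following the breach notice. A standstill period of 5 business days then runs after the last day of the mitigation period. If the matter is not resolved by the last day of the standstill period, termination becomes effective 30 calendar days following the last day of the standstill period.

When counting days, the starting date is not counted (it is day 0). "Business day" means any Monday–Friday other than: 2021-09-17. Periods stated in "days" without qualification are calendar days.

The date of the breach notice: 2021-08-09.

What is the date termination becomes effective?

2021-09-29

Adding 14 calendar days to 2021-08-09 gives 2021-08-23, which is the last day of the mitigation period.
From Monday, 2021-08-23, 5 business days (Aug 24, Aug 25, Aug 26, Aug 27, Aug 30, skipping weekends) brings us to Monday, 2021-08-30, which is the last day of the standstill period.
The date termination becomes effective: 2021-08-30 + 30 days = 2021-09-29.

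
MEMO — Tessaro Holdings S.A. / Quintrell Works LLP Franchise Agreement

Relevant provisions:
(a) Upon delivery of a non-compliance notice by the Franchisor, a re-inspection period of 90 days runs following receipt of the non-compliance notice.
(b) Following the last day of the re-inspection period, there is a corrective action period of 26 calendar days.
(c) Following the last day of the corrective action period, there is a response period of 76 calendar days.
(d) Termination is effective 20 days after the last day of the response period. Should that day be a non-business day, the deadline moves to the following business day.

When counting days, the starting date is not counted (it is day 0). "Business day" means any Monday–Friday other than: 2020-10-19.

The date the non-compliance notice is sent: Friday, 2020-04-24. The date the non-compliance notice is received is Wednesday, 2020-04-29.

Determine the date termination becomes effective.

2020-11-27

Adding 90 calendar days to 2020-04-29 gives 2020-07-28, which is the last day of the re-inspection period.
The last day of the corrective action period: 26 calendar days after 2020-07-28 is 2020-08-23.
The last day of the response period: 76 calendar days after 2020-08-23 is 2020-11-07.
Adding 20 calendar days to 2020-11-07 gives 2020-11-27, which is the date termination becomes effective. 2020-11-27 is a Friday and is not a listed holiday, so no roll-forward applies.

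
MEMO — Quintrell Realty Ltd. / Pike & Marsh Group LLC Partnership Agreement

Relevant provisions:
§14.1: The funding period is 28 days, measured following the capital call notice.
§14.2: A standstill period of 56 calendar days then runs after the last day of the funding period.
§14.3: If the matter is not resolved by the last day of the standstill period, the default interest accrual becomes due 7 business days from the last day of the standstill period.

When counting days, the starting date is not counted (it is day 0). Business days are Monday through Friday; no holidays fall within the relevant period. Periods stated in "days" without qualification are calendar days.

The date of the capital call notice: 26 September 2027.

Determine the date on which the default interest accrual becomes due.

Adding 28 calendar days to 26 September 2027 gives 24 October 2027, which is the last day of the funding period.
The last day of the standstill period: 56 calendar days after 24 October 2027 is 19 December 2027.
The date on which the default interest accrual becomes due: 7 business days after Sunday, 19 December 2027, skipping weekends — Dec 20, Dec 21, Dec 22, Dec 23, Dec 24, Dec 27, Dec 28 — lands on Tuesday, 28 December 2027.

28 December 2027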